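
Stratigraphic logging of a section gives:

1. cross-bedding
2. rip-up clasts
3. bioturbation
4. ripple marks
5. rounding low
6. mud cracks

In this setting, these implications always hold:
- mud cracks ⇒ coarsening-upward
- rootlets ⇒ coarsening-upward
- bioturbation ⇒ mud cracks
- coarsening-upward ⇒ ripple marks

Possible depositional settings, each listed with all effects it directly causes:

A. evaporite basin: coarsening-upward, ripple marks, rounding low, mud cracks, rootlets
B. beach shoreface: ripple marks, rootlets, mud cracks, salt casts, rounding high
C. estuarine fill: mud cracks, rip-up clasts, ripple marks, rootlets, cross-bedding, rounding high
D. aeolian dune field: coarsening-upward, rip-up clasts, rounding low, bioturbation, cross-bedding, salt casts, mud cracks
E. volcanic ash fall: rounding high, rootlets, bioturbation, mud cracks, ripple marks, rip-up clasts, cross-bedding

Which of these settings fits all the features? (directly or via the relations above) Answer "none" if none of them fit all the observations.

D

Testing each hypothesis:
(A) evaporite basin — does not account for cross-bedding, rip-up clasts, bioturbation
(B) beach shoreface — cross-bedding -; rip-up clasts -; bioturbation -; ripple marks +; rounding low -; mud cracks +
(C) estuarine fill — fails on bioturbation, rounding low (predicts rounding high, not rounding low)
(D) aeolian dune field — cross-bedding +; rip-up clasts +; bioturbation +; ripple marks + (through coarsening-upward → ripple marks); rounding low +; mud cracks +
(E) volcanic ash fall — cross-bedding +; rip-up clasts +; bioturbation +; ripple marks +; rounding low -; mud cracks +
(D) alone accounts for all the evidence.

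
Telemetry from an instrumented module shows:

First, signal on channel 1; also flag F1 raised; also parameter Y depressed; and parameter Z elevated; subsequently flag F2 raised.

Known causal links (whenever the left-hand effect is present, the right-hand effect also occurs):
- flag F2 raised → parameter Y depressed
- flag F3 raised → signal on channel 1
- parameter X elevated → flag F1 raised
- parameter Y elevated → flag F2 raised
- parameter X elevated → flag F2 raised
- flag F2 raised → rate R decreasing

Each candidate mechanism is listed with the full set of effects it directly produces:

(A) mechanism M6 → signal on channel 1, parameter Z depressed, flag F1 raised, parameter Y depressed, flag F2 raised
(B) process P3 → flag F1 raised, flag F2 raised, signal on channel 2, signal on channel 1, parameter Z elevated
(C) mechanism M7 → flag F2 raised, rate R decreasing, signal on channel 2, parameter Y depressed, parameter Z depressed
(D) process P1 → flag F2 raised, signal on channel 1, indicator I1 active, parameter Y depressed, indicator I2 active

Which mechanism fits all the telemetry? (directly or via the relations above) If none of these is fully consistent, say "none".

B

Testing each hypothesis:
(A) mechanism M6 — fails on parameter Z elevated (predicts parameter Z depressed, not parameter Z elevated)
(B) process P3 — accounts for every observation (parameter Y depressed by flag F2 raised → parameter Y depressed)
(C) mechanism M7 — fails on signal on channel 1, flag F1 raised, parameter Z elevated (predicts parameter Z depressed, not parameter Z elevated)
(D) process P1 — signal on channel 1 +; flag F1 raised -; parameter Y depressed +; parameter Z elevated -; flag F2 raised +
(B) alone accounts for all the evidence.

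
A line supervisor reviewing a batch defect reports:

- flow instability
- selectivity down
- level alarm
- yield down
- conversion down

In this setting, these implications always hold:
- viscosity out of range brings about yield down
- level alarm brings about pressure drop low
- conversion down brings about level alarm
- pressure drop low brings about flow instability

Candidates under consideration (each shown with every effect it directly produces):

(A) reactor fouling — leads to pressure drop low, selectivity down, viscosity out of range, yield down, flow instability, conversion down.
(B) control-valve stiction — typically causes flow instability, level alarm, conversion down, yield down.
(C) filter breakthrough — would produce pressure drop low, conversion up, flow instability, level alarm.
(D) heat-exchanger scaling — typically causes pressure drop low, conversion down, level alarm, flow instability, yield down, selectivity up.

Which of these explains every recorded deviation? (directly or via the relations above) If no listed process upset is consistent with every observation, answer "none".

A

Per-candidate check:
(A) reactor fouling — accounts for every observation (level alarm via conversion down → level alarm)
(B) control-valve stiction — flow instability +; selectivity down -; level alarm +; yield down +; conversion down +
(C) filter breakthrough — flow instability +; selectivity down -; level alarm +; yield down -; conversion down -
(D) heat-exchanger scaling — flow instability +; selectivity down -; level alarm +; yield down +; conversion down +
(A) alone accounts for all the evidence.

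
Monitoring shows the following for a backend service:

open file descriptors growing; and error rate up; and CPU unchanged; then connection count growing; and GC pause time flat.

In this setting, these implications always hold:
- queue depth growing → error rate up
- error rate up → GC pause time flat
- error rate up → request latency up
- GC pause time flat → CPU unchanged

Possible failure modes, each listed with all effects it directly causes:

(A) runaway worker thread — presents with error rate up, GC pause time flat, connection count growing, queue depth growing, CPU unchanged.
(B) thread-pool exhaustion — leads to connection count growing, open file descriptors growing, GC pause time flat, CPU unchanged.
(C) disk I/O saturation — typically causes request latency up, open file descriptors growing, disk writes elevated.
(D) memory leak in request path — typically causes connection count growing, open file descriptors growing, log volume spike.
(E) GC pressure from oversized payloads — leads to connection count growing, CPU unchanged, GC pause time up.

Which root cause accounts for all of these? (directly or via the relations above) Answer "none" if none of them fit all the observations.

none

For each candidate, compare predicted effects to what was observed:
(A) runaway worker thread — open file descriptors growing -; error rate up +; CPU unchanged +; connection count growing +; GC pause time flat +
(B) thread-pool exhaustion — open file descriptors growing +; error rate up -; CPU unchanged +; connection count growing +; GC pause time flat +
(C) disk I/O saturation — does not account for error rate up, CPU unchanged, connection count growing, GC pause time flat
(D) memory leak in request path — does not account for error rate up, CPU unchanged, GC pause time flat
(E) GC pressure from oversized payloads — fails on open file descriptors growing, error rate up, GC pause time flat (predicts GC pause time up, not GC pause time flat)
Every candidate fails on at least one observation.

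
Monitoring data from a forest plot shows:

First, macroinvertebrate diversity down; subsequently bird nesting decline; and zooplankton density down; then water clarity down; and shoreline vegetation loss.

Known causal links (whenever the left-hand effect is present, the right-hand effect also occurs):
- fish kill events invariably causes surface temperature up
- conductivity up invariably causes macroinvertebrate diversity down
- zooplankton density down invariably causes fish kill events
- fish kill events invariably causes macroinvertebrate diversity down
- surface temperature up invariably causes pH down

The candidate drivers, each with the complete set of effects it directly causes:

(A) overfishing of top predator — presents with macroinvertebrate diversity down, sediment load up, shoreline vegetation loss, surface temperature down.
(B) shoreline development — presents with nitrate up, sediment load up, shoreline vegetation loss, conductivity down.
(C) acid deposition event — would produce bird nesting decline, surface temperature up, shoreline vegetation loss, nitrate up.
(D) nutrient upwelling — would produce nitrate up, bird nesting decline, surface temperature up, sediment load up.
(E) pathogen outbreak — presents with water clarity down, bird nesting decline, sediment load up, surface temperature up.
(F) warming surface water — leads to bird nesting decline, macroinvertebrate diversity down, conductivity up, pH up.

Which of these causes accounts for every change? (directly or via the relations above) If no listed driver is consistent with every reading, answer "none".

Per-candidate check:
(A) overfishing of top predator — macroinvertebrate diversity down match; bird nesting decline miss; zooplankton density down miss; water clarity down miss; shoreline vegetation loss match
(B) shoreline development — does not account for macroinvertebrate diversity down, bird nesting decline, zooplankton density down, water clarity down
(C) acid deposition event — macroinvertebrate diversity down miss; bird nesting decline match; zooplankton density down miss; water clarity down miss; shoreline vegetation loss match
(D) nutrient upwelling — does not account for macroinvertebrate diversity down, zooplankton density down, water clarity down, shoreline vegetation loss
(E) pathogen outbreak — does not account for macroinvertebrate diversity down, zooplankton density down, shoreline vegetation loss
(F) warming surface water — macroinvertebrate diversity down match; bird nesting decline match; zooplankton density down miss; water clarity down miss; shoreline vegetation loss miss
No candidate is consistent with all observations.

none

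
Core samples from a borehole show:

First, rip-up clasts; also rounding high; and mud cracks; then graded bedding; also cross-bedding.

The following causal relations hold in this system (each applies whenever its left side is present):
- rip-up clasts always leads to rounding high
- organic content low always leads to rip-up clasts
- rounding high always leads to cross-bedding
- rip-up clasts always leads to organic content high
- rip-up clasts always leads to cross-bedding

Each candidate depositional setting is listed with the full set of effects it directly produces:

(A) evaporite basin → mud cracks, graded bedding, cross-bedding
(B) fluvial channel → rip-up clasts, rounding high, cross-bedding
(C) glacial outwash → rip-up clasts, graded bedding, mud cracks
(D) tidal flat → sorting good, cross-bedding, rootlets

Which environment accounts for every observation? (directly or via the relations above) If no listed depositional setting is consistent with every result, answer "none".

C

Checking each candidate against the observations:
(A) evaporite basin — rip-up clasts miss; rounding high miss; mud cracks match; graded bedding match; cross-bedding match
(B) fluvial channel — rip-up clasts match; rounding high match; mud cracks miss; graded bedding miss; cross-bedding match
(C) glacial outwash — accounts for every observation (rounding high by rip-up clasts → rounding high)
(D) tidal flat — does not account for rip-up clasts, rounding high, mud cracks, graded bedding
(C) is the only candidate with no mismatches.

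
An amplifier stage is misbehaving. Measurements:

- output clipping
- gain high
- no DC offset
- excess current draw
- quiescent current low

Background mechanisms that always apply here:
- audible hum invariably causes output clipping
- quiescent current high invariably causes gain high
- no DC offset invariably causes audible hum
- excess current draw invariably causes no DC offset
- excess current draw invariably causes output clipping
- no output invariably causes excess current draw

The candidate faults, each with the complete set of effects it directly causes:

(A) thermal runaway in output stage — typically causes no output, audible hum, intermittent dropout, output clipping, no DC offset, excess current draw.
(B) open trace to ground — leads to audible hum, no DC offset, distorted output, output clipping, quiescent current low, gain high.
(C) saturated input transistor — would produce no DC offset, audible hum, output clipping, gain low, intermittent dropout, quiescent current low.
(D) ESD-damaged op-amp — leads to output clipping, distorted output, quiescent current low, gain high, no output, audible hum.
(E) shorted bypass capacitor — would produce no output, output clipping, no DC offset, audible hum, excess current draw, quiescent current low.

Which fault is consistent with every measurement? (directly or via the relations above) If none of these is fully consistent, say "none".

Checking each candidate against the observations:
(A) thermal runaway in output stage — output clipping match; gain high miss; no DC offset match; excess current draw match; quiescent current low miss
(B) open trace to ground — output clipping match; gain high match; no DC offset match; excess current draw miss; quiescent current low match
(C) saturated input transistor — fails on gain high, excess current draw (predicts gain low, not gain high)
(D) ESD-damaged op-amp — output clipping match; gain high match; no DC offset match (via no output → excess current draw → no DC offset); excess current draw match (via no output → excess current draw); quiescent current low match
(E) shorted bypass capacitor — output clipping match; gain high miss; no DC offset match; excess current draw match; quiescent current low match
Only (D) is consistent with every observation.

D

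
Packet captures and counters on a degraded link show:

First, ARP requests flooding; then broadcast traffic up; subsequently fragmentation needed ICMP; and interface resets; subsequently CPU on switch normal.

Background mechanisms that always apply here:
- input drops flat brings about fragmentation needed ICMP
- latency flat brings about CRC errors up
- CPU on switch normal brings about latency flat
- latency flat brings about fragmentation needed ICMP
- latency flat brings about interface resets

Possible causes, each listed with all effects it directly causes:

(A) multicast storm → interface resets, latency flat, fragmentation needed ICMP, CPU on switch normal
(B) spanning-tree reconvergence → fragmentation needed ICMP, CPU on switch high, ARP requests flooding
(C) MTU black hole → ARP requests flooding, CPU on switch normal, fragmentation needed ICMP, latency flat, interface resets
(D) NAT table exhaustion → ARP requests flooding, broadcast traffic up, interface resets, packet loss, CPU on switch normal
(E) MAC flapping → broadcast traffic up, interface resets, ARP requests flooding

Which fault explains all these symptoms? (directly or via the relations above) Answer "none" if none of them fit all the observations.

Per-candidate check:
(A) multicast storm — ARP requests flooding miss; broadcast traffic up miss; fragmentation needed ICMP match; interface resets match; CPU on switch normal match
(B) spanning-tree reconvergence — fails on broadcast traffic up, interface resets, CPU on switch normal (predicts CPU on switch high, not CPU on switch normal)
(C) MTU black hole — does not account for broadcast traffic up
(D) NAT table exhaustion — ARP requests flooding match; broadcast traffic up match; fragmentation needed ICMP match (via CPU on switch normal → latency flat → fragmentation needed ICMP); interface resets match; CPU on switch normal match
(E) MAC flapping — does not account for fragmentation needed ICMP, CPU on switch normal
Only (D) is consistent with every observation.

D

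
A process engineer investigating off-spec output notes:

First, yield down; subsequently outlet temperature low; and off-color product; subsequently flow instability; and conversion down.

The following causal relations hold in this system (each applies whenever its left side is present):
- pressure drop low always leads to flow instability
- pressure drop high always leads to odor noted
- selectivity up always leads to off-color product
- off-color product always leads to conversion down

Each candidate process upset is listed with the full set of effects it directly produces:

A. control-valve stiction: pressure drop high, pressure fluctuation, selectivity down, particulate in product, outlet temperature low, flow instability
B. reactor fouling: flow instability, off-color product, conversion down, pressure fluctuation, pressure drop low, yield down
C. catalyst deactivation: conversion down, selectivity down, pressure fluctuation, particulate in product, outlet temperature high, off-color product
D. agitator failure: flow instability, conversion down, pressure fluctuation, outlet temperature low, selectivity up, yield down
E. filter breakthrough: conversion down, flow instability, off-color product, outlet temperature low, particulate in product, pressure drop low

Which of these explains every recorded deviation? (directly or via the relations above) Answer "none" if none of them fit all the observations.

D

Testing each hypothesis:
(A) control-valve stiction — yield down miss; outlet temperature low match; off-color product miss; flow instability match; conversion down miss
(B) reactor fouling — yield down match; outlet temperature low miss; off-color product match; flow instability match; conversion down match
(C) catalyst deactivation — fails on yield down, outlet temperature low, flow instability (predicts outlet temperature high, not outlet temperature low)
(D) agitator failure — yield down match; outlet temperature low match; off-color product match (via selectivity up → off-color product); flow instability match; conversion down match
(E) filter breakthrough — yield down miss; outlet temperature low match; off-color product match; flow instability match; conversion down match
(D) is the only candidate with no mismatches.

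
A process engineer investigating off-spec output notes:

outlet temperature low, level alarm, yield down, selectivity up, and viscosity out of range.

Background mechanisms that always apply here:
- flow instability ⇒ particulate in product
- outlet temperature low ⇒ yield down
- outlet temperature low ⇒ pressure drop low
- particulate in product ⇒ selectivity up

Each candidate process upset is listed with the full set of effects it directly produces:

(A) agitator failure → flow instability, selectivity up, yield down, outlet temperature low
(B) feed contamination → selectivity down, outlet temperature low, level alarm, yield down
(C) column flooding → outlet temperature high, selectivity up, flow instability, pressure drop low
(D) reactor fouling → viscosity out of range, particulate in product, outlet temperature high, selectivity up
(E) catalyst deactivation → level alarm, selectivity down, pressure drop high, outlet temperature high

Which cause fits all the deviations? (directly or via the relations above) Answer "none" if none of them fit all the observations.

none

For each candidate, compare predicted effects to what was observed:
(A) agitator failure — outlet temperature low yes; level alarm NO; yield down yes; selectivity up yes; viscosity out of range NO
(B) feed contamination — outlet temperature low yes; level alarm yes; yield down yes; selectivity up NO; viscosity out of range NO
(C) column flooding — outlet temperature low NO; level alarm NO; yield down NO; selectivity up yes; viscosity out of range NO
(D) reactor fouling — outlet temperature low NO; level alarm NO; yield down NO; selectivity up yes; viscosity out of range yes
(E) catalyst deactivation — outlet temperature low NO; level alarm yes; yield down NO; selectivity up NO; viscosity out of range NO
Every candidate fails on at least one observation.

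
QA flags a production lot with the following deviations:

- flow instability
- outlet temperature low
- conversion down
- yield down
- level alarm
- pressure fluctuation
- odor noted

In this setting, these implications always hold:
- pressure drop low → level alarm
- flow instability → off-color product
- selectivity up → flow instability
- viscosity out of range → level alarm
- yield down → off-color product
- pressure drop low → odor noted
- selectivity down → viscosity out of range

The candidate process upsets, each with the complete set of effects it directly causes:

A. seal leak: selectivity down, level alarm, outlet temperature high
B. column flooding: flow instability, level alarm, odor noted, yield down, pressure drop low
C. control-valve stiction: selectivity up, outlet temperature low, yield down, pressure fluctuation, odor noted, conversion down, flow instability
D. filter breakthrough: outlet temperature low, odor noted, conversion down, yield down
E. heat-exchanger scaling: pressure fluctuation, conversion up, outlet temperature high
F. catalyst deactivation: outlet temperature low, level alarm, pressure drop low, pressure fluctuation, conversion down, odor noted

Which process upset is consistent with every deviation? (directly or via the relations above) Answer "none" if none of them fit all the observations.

none

For each candidate, compare predicted effects to what was observed:
(A) seal leak — fails on flow instability, outlet temperature low, conversion down, yield down, pressure fluctuation, odor noted (predicts outlet temperature high, not outlet temperature low)
(B) column flooding — flow instability match; outlet temperature low miss; conversion down miss; yield down match; level alarm match; pressure fluctuation miss; odor noted match
(C) control-valve stiction — flow instability match; outlet temperature low match; conversion down match; yield down match; level alarm miss; pressure fluctuation match; odor noted match
(D) filter breakthrough — does not account for flow instability, level alarm, pressure fluctuation
(E) heat-exchanger scaling — fails on flow instability, outlet temperature low, conversion down, yield down, level alarm, odor noted (predicts outlet temperature high, not outlet temperature low; predicts conversion up, not conversion down)
(F) catalyst deactivation — does not account for flow instability, yield down
Every candidate fails on at least one observation.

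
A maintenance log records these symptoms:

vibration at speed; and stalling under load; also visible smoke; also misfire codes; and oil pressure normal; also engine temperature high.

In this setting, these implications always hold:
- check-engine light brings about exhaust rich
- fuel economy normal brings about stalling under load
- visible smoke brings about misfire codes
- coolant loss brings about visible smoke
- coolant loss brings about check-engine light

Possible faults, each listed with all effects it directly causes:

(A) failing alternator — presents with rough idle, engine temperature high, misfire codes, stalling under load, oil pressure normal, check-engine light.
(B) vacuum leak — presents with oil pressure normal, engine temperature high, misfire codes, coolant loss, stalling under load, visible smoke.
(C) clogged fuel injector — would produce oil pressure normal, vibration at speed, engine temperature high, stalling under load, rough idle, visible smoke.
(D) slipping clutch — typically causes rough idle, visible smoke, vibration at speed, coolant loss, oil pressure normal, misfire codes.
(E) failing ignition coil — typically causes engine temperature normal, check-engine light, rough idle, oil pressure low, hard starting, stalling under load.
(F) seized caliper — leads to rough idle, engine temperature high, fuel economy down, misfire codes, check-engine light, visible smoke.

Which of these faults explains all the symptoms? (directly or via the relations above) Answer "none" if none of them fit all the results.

C

Per-candidate check:
(A) failing alternator — vibration at speed NO; stalling under load yes; visible smoke NO; misfire codes yes; oil pressure normal yes; engine temperature high yes
(B) vacuum leak — does not account for vibration at speed
(C) clogged fuel injector — accounts for every observation (misfire codes by visible smoke → misfire codes)
(D) slipping clutch — does not account for stalling under load, engine temperature high
(E) failing ignition coil — vibration at speed NO; stalling under load yes; visible smoke NO; misfire codes NO; oil pressure normal NO; engine temperature high NO
(F) seized caliper — does not account for vibration at speed, stalling under load, oil pressure normal
(C) is the only candidate with no mismatches.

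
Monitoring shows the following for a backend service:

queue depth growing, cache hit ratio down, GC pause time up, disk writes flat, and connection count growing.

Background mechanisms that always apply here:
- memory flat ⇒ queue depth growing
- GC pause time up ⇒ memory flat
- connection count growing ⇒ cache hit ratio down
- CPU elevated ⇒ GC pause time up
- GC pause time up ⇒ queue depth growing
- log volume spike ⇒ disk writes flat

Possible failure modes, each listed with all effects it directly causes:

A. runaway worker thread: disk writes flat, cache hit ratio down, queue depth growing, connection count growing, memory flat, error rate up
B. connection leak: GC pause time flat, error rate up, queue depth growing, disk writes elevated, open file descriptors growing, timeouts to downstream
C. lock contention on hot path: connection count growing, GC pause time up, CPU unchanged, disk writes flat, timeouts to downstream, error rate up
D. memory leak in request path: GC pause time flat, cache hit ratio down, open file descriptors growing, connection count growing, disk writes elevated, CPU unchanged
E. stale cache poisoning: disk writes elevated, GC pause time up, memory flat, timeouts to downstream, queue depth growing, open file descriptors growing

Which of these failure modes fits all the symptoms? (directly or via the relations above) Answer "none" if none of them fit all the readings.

Testing each hypothesis:
(A) runaway worker thread — queue depth growing +; cache hit ratio down +; GC pause time up -; disk writes flat +; connection count growing +
(B) connection leak — fails on cache hit ratio down, GC pause time up, disk writes flat, connection count growing (predicts GC pause time flat, not GC pause time up; predicts disk writes elevated, not disk writes flat)
(C) lock contention on hot path — accounts for every observation (queue depth growing by GC pause time up → queue depth growing)
(D) memory leak in request path — fails on queue depth growing, GC pause time up, disk writes flat (predicts GC pause time flat, not GC pause time up; predicts disk writes elevated, not disk writes flat)
(E) stale cache poisoning — fails on cache hit ratio down, disk writes flat, connection count growing (predicts disk writes elevated, not disk writes flat)
(C) alone accounts for all the evidence.

C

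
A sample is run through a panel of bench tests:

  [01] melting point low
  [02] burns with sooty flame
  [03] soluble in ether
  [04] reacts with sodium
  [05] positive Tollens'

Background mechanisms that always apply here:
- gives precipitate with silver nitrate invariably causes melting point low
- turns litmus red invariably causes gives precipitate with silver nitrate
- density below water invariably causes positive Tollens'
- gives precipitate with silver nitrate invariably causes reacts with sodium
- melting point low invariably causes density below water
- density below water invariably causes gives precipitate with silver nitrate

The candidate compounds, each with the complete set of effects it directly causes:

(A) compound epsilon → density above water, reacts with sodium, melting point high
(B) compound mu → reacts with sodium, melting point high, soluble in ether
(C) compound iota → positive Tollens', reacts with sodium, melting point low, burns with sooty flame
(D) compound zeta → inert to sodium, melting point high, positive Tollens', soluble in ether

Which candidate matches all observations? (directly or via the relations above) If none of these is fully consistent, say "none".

Per-candidate check:
(A) compound epsilon — melting point low ✗; burns with sooty flame ✗; soluble in ether ✗; reacts with sodium ✓; positive Tollens' ✗
(B) compound mu — melting point low ✗; burns with sooty flame ✗; soluble in ether ✓; reacts with sodium ✓; positive Tollens' ✗
(C) compound iota — melting point low ✓; burns with sooty flame ✓; soluble in ether ✗; reacts with sodium ✓; positive Tollens' ✓
(D) compound zeta — melting point low ✗; burns with sooty flame ✗; soluble in ether ✓; reacts with sodium ✗; positive Tollens' ✓
None of the listed candidates fits everything.

none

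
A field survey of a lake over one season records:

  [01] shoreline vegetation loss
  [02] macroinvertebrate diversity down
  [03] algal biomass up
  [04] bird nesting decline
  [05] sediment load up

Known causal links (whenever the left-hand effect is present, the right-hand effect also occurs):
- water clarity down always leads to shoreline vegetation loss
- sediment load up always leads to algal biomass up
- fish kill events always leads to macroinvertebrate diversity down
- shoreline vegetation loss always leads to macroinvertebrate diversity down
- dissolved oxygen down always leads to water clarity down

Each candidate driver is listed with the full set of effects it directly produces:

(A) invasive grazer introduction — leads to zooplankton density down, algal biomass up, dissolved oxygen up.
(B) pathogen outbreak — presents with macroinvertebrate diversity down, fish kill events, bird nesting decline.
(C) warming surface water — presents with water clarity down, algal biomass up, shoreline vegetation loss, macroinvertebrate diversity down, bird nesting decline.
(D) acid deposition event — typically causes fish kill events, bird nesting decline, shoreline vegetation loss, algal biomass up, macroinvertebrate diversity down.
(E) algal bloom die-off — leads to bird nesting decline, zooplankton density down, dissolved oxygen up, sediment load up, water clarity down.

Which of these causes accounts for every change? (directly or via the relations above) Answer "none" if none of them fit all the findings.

E

For each candidate, compare predicted effects to what was observed:
(A) invasive grazer introduction — does not account for shoreline vegetation loss, macroinvertebrate diversity down, bird nesting decline, sediment load up
(B) pathogen outbreak — shoreline vegetation loss miss; macroinvertebrate diversity down match; algal biomass up miss; bird nesting decline match; sediment load up miss
(C) warming surface water — does not account for sediment load up
(D) acid deposition event — does not account for sediment load up
(E) algal bloom die-off — shoreline vegetation loss match (via water clarity down → shoreline vegetation loss); macroinvertebrate diversity down match (via water clarity down → shoreline vegetation loss → macroinvertebrate diversity down); algal biomass up match (via sediment load up → algal biomass up); bird nesting decline match; sediment load up match
(E) alone accounts for all the evidence.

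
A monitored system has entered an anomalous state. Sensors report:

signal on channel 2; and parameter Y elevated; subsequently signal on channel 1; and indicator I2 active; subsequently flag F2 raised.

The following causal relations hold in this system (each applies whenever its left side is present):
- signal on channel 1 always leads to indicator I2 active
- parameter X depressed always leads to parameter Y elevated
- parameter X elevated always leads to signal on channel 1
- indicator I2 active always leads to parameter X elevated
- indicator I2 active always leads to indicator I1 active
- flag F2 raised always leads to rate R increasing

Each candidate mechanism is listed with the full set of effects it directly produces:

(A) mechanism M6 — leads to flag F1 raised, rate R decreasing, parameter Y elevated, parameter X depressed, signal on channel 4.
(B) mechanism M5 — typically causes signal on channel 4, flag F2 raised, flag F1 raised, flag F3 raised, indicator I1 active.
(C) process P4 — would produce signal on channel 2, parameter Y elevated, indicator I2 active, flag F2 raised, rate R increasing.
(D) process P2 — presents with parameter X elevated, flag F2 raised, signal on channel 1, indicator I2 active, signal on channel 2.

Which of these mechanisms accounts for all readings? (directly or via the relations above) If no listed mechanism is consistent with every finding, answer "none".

C

Checking each candidate against the observations:
(A) mechanism M6 — does not account for signal on channel 2, signal on channel 1, indicator I2 active, flag F2 raised
(B) mechanism M5 — does not account for signal on channel 2, parameter Y elevated, signal on channel 1, indicator I2 active
(C) process P4 — signal on channel 2 yes; parameter Y elevated yes; signal on channel 1 yes (through indicator I2 active → parameter X elevated → signal on channel 1); indicator I2 active yes; flag F2 raised yes
(D) process P2 — signal on channel 2 yes; parameter Y elevated NO; signal on channel 1 yes; indicator I2 active yes; flag F2 raised yes
Only (C) is consistent with every observation.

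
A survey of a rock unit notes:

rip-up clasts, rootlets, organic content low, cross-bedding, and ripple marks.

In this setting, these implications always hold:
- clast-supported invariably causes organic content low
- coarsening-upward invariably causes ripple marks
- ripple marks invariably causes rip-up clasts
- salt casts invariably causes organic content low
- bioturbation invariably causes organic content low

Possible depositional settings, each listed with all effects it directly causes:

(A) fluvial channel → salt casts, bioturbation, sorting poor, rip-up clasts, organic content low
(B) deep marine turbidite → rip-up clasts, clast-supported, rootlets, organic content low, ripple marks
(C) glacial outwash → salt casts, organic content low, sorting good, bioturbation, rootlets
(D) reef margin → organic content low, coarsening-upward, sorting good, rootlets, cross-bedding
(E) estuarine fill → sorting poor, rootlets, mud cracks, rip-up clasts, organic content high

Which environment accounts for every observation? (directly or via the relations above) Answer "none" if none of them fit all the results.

D

For each candidate, compare predicted effects to what was observed:
(A) fluvial channel — rip-up clasts ✓; rootlets ✗; organic content low ✓; cross-bedding ✗; ripple marks ✗
(B) deep marine turbidite — does not account for cross-bedding
(C) glacial outwash — does not account for rip-up clasts, cross-bedding, ripple marks
(D) reef margin — rip-up clasts ✓ (through coarsening-upward → ripple marks → rip-up clasts); rootlets ✓; organic content low ✓; cross-bedding ✓; ripple marks ✓ (through coarsening-upward → ripple marks)
(E) estuarine fill — fails on organic content low, cross-bedding, ripple marks (predicts organic content high, not organic content low)
(D) is the only candidate with no mismatches.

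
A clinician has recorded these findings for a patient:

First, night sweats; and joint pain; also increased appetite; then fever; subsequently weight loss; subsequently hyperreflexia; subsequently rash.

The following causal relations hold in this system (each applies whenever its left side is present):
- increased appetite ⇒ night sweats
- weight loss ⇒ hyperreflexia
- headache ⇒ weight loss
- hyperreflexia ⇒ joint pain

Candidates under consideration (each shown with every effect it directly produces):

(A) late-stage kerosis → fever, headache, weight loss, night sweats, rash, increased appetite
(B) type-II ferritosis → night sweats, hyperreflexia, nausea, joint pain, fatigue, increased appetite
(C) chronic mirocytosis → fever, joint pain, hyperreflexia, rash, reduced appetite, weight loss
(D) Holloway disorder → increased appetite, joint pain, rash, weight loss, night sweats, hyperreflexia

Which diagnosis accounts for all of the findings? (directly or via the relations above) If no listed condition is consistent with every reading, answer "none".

A

Per-candidate check:
(A) late-stage kerosis — night sweats yes; joint pain yes (by weight loss → hyperreflexia → joint pain); increased appetite yes; fever yes; weight loss yes; hyperreflexia yes (by weight loss → hyperreflexia); rash yes
(B) type-II ferritosis — night sweats yes; joint pain yes; increased appetite yes; fever NO; weight loss NO; hyperreflexia yes; rash NO
(C) chronic mirocytosis — fails on night sweats, increased appetite (predicts reduced appetite, not increased appetite)
(D) Holloway disorder — night sweats yes; joint pain yes; increased appetite yes; fever NO; weight loss yes; hyperreflexia yes; rash yes
Only (A) is consistent with every observation.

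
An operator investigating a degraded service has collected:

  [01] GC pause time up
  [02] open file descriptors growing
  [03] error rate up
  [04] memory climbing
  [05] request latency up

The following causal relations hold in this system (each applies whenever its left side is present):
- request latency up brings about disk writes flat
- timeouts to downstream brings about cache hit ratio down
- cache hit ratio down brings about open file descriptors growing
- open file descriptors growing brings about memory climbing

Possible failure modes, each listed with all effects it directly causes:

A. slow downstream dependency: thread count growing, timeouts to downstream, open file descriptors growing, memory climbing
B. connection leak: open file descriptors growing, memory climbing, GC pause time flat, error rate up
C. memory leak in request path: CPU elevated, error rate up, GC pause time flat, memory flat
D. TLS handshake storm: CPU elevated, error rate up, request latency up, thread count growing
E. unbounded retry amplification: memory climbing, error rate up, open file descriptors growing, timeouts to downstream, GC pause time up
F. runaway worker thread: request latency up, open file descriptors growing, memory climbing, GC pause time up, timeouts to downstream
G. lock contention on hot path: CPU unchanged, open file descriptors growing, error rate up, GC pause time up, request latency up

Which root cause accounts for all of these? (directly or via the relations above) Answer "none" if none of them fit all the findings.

G

Per-candidate check:
(A) slow downstream dependency — does not account for GC pause time up, error rate up, request latency up
(B) connection leak — fails on GC pause time up, request latency up (predicts GC pause time flat, not GC pause time up)
(C) memory leak in request path — fails on GC pause time up, open file descriptors growing, memory climbing, request latency up (predicts GC pause time flat, not GC pause time up; predicts memory flat, not memory climbing)
(D) TLS handshake storm — GC pause time up miss; open file descriptors growing miss; error rate up match; memory climbing miss; request latency up match
(E) unbounded retry amplification — GC pause time up match; open file descriptors growing match; error rate up match; memory climbing match; request latency up miss
(F) runaway worker thread — does not account for error rate up
(G) lock contention on hot path — accounts for every observation (memory climbing via open file descriptors growing → memory climbing)
(G) alone accounts for all the evidence.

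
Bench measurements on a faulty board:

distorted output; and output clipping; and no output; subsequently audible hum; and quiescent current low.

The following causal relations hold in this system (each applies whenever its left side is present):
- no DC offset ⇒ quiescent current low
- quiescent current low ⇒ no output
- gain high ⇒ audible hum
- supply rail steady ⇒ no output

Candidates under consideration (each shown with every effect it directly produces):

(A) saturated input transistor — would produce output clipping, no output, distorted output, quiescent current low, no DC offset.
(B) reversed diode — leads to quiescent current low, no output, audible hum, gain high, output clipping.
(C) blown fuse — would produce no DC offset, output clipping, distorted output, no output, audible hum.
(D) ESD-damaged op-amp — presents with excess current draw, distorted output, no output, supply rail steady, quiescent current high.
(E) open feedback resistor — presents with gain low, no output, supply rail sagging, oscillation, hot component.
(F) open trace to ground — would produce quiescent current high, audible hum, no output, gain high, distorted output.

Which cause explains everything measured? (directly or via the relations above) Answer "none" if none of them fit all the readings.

C

For each candidate, compare predicted effects to what was observed:
(A) saturated input transistor — does not account for audible hum
(B) reversed diode — distorted output miss; output clipping match; no output match; audible hum match; quiescent current low match
(C) blown fuse — distorted output match; output clipping match; no output match; audible hum match; quiescent current low match (by no DC offset → quiescent current low)
(D) ESD-damaged op-amp — fails on output clipping, audible hum, quiescent current low (predicts quiescent current high, not quiescent current low)
(E) open feedback resistor — distorted output miss; output clipping miss; no output match; audible hum miss; quiescent current low miss
(F) open trace to ground — fails on output clipping, quiescent current low (predicts quiescent current high, not quiescent current low)
(C) alone accounts for all the evidence.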